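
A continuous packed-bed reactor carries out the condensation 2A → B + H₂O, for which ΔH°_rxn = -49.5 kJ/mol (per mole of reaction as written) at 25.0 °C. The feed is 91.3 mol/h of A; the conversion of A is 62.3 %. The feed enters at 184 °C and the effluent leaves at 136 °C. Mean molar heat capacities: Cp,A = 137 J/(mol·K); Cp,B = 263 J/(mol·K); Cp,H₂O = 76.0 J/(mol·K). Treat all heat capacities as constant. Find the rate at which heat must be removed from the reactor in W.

Extent of reaction ξ = 0.623 × 91.3 / 2 = 28.44 mol/h
Reaction term: ξ·ΔH°_rxn = 28.44 × -49.5 = -1407.8 kJ/h
Sensible, feed 184→25 °C: -1988.8 kJ/h
Outlet flows (mol/h): A 34.42, B 28.44, H₂O 28.44
Sensible, products 25→136 °C: 1593.6 kJ/h
Q = ΔH = -1803 kJ/h = -0.50083 kW
Heat removed = 500.83 W

Q_out = 501 W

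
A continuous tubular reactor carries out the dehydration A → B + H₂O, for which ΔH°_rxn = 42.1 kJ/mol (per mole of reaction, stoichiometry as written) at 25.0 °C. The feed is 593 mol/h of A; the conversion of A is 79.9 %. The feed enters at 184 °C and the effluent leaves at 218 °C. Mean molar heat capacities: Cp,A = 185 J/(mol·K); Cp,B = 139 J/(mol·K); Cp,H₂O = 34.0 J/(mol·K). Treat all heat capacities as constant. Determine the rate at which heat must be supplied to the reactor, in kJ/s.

Extent of reaction ξ = 0.799 × 593 = 473.81 mol/h
Reaction term: ξ·ΔH°_rxn = 473.81 × 42.1 = 19947 kJ/h
Sensible, feed 184→25 °C: -17443 kJ/h
Outlet flows (mol/h): A 119.19, B 473.81, H₂O 473.81
Sensible, products 25→218 °C: 20076 kJ/h
Q = ΔH = 22580 kJ/h = 6.2722 kW
Heat supplied = 6.2722 kJ/s

Q_in = 6.27 kJ/s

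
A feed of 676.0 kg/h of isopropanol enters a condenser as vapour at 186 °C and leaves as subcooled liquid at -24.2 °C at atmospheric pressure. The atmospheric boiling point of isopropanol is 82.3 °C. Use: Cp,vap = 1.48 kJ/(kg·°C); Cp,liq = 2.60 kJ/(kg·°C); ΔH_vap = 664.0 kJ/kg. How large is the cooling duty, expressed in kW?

vapour 186→82.3 °C: -153.48 kJ/kg
condensation at 82.3 °C: -664 kJ/kg
liquid 82.3→-24.2 °C: -276.9 kJ/kg
Δh = -153.48 + -664 + -276.9 = -1094.4 kJ/kg
Q = ṁ·Δh = 676.0 kg/h × -1094.4 kJ/kg = -739800 kJ/h
|Q| = 205.5 kW

Q_c = 205 kW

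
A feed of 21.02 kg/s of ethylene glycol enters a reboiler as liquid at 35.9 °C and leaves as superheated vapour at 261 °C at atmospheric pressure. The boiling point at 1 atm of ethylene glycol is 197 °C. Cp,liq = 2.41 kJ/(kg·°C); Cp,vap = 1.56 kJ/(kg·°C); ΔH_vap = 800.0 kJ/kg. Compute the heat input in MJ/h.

liquid 35.9→197 °C: 388.25 kJ/kg
vaporisation at 197 °C: 800 kJ/kg
vapour 197→261 °C: 99.84 kJ/kg
Δh = 388.25 + 800 + 99.84 = 1288.1 kJ/kg
Q = ṁ·Δh = 21.02 kg/s × 1288.1 kJ/kg = 27076 kJ/s
|Q| = 27076 kW = 97472 MJ/h

Q = 97500 MJ/h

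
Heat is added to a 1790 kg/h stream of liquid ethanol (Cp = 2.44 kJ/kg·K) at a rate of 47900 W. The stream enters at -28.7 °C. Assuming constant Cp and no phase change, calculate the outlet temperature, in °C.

T_out = 10.8 °C

Q = 47900 W = 172440 kJ/h
ΔT = Q/(ṁ·Cp) = 172440/(1790×2.44) = 39.482 K
T_out = -28.7 + 39.482 = 10.782 °C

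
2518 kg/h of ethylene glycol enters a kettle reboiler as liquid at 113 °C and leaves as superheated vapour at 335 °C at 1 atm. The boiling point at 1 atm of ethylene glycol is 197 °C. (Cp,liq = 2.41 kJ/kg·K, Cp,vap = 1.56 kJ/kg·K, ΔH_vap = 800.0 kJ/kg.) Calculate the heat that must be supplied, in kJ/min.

liquid 113→197 °C: 202.44 kJ/kg
vaporisation at 197 °C: 800 kJ/kg
vapour 197→335 °C: 215.28 kJ/kg
Δh = 202.44 + 800 + 215.28 = 1217.7 kJ/kg
Q = ṁ·Δh = 2518 kg/h × 1217.7 kJ/kg = 3.0662e+06 kJ/h
|Q| = 851.73 kW = 51104 kJ/min

Q = 51100 kJ/min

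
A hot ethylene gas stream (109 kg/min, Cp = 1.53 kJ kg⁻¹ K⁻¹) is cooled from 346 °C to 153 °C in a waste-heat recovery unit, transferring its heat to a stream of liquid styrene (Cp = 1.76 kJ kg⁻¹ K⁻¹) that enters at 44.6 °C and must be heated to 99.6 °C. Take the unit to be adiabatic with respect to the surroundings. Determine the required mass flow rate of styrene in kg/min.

Heat released by hot stream: Q = 109 × 1.53 × (346 − 153) = 32187 kJ/min
Energy balance on cold side (adiabatic exchanger): Q = ṁ_c·Cp_c·(T_c,out − T_c,in)
ṁ_c = 32187 / [1.76 × (99.6 − 44.6)] = 332.51 kg/min

ṁ_c = 333 kg/min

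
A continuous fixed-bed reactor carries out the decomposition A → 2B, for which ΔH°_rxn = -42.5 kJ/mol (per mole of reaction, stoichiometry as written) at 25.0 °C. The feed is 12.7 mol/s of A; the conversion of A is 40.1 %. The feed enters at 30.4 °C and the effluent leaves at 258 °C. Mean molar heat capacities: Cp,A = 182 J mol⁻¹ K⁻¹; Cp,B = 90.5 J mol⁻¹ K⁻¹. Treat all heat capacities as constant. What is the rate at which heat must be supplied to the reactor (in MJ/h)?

Extent of reaction ξ = 0.401 × 12.7 = 5.0927 mol/s
Reaction term: ξ·ΔH°_rxn = 5.0927 × -42.5 = -216.44 kJ/s
Sensible, feed 30.4→25 °C: -12.482 kJ/s
Outlet flows (mol/s): A 7.6073, B 10.185
Sensible, products 25→258 °C: 537.37 kJ/s
Q = ΔH = 308.45 kJ/s = 308.45 kW
Heat supplied = 1110.4 MJ/h

Q_in = 1110 MJ/h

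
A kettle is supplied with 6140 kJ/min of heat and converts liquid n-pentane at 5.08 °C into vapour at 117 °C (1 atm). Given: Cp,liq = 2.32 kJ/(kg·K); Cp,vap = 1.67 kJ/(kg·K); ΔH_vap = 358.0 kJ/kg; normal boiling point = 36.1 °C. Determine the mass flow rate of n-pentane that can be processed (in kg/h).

Δh = 2.32×(36.1−5.08) + 358.0 + 1.67×(117−36.1) = 565.07 kJ/kg
Q = 6140 kJ/min = 102.33 kJ/s = 368400 kJ/h
ṁ = Q/Δh = 368400 / 565.07 = 651.96 kg/h

ṁ = 652 kg/h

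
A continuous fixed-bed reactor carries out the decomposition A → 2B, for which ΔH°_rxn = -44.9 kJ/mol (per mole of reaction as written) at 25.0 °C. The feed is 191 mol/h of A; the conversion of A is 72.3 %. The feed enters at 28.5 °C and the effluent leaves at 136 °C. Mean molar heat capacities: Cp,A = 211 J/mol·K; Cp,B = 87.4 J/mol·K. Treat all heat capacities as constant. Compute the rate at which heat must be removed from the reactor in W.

Extent of reaction ξ = 0.723 × 191 = 138.09 mol/h
Reaction term: ξ·ΔH°_rxn = 138.09 × -44.9 = -6200.4 kJ/h
Sensible, feed 28.5→25 °C: -141.05 kJ/h
Outlet flows (mol/h): A 52.907, B 276.19
Sensible, products 25→136 °C: 3918.5 kJ/h
Q = ΔH = -2422.9 kJ/h = -0.67303 kW
Heat removed = 673.03 W

Q_out = 673 W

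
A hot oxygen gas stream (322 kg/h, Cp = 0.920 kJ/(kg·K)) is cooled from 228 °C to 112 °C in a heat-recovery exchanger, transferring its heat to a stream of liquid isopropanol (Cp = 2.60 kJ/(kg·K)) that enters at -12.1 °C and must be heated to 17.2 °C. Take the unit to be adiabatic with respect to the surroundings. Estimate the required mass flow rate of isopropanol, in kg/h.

Heat released by hot stream: Q = 322 × 0.920 × (228 − 112) = 34364 kJ/h
Energy balance on cold side (adiabatic exchanger): Q = ṁ_c·Cp_c·(T_c,out − T_c,in)
ṁ_c = 34364 / [2.60 × (17.2 − -12.1)] = 451.09 kg/h

ṁ_c = 451 kg/h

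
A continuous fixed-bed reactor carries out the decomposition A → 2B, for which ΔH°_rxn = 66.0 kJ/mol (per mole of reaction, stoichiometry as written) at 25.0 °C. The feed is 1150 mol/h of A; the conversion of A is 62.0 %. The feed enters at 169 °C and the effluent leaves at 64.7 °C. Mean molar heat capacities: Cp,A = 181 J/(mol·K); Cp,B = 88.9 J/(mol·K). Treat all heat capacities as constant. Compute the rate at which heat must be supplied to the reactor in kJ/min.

Q_in = 421 kJ/min

Extent of reaction ξ = 0.620 × 1150 = 713 mol/h
Reaction term: ξ·ΔH°_rxn = 713 × 66.0 = 47058 kJ/h
Sensible, feed 169→25 °C: -29974 kJ/h
Outlet flows (mol/h): A 437, B 1426
Sensible, products 25→64.7 °C: 8173 kJ/h
Q = ΔH = 25257 kJ/h = 7.0159 kW
Heat supplied = 420.96 kJ/min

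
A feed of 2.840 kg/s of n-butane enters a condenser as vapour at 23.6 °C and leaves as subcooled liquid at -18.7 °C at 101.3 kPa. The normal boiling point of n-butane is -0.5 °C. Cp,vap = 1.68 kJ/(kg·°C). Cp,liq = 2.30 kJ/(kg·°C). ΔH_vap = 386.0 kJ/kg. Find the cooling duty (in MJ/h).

vapour 23.6→-0.5 °C: -40.488 kJ/kg
condensation at -0.5 °C: -386 kJ/kg
liquid -0.5→-18.7 °C: -41.86 kJ/kg
Δh = -40.488 + -386 + -41.86 = -468.35 kJ/kg
Q = ṁ·Δh = 2.840 kg/s × -468.35 kJ/kg = -1330.1 kJ/s
|Q| = 1330.1 kW = 4788.4 MJ/h

Q_c = 4790 MJ/h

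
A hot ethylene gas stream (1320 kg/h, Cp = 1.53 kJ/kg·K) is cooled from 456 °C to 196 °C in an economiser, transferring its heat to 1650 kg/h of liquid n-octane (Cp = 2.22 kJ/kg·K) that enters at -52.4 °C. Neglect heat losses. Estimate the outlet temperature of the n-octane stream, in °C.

T_c,out = 91.0 °C

Heat released by hot stream: Q = 1320 × 1.53 × (456 − 196) = 525100 kJ/h
Energy balance on cold side (adiabatic exchanger): Q = ṁ_c·Cp_c·(T_c,out − T_c,in)
T_c,out = -52.4 + 525100/(1650 × 2.22) = 90.951 °C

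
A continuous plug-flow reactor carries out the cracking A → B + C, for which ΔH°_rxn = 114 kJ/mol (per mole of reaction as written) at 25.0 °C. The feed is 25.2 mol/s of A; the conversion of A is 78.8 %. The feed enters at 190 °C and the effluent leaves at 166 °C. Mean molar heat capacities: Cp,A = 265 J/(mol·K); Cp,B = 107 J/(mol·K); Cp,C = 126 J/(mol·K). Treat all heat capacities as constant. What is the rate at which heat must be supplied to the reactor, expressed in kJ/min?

Q_in = 121000 kJ/min

Extent of reaction ξ = 0.788 × 25.2 = 19.858 mol/s
Reaction term: ξ·ΔH°_rxn = 19.858 × 114 = 2263.8 kJ/s
Sensible, feed 190→25 °C: -1101.9 kJ/s
Outlet flows (mol/s): A 5.3424, B 19.858, C 19.858
Sensible, products 25→166 °C: 852 kJ/s
Q = ΔH = 2013.9 kJ/s = 2013.9 kW
Heat supplied = 120830 kJ/min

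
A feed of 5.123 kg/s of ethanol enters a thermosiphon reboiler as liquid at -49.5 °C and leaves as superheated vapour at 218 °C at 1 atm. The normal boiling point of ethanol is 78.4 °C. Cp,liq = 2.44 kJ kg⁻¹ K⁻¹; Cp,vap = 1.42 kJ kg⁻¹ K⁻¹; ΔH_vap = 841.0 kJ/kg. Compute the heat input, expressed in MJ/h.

liquid -49.5→78.4 °C: 312.08 kJ/kg
vaporisation at 78.4 °C: 841 kJ/kg
vapour 78.4→218 °C: 198.23 kJ/kg
Δh = 312.08 + 841 + 198.23 = 1351.3 kJ/kg
Q = ṁ·Δh = 5.123 kg/s × 1351.3 kJ/kg = 6922.8 kJ/s
|Q| = 6922.8 kW = 24922 MJ/h

Q = 24900 MJ/h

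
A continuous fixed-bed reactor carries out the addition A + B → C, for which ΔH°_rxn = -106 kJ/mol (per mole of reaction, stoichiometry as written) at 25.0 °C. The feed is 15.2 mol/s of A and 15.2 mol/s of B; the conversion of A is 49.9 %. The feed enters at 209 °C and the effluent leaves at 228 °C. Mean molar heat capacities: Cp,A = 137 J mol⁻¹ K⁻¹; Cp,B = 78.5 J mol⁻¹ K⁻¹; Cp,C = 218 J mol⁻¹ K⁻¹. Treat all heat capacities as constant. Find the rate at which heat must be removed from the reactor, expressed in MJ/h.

Extent of reaction ξ = 0.499 × 15.2 = 7.5848 mol/s
Reaction term: ξ·ΔH°_rxn = 7.5848 × -106 = -803.99 kJ/s
Sensible, feed 209→25 °C: -602.71 kJ/s
Outlet flows (mol/s): A 7.6152, B 7.6152, C 7.5848
Sensible, products 25→228 °C: 668.8 kJ/s
Q = ΔH = -737.9 kJ/s = -737.9 kW
Heat removed = 2656.5 MJ/h

Q_out = 2660 MJ/h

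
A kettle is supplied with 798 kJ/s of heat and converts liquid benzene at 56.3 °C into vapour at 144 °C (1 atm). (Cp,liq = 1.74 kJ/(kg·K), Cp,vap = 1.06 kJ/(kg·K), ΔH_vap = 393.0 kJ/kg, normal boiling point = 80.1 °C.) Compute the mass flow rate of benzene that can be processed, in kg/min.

ṁ = 95.4 kg/min

Δh = 1.74×(80.1−56.3) + 393.0 + 1.06×(144−80.1) = 502.15 kJ/kg
Q = 798 kJ/s = 798 kJ/s = 47880 kJ/min
ṁ = Q/Δh = 47880 / 502.15 = 95.351 kg/min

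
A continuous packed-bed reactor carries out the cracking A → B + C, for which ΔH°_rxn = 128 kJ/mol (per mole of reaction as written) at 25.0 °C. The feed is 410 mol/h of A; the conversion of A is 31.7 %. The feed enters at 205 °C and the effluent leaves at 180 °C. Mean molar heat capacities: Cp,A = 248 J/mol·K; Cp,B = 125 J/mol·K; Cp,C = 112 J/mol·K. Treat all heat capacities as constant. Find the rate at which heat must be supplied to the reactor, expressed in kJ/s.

Extent of reaction ξ = 0.317 × 410 = 129.97 mol/h
Reaction term: ξ·ΔH°_rxn = 129.97 × 128 = 16636 kJ/h
Sensible, feed 205→25 °C: -18302 kJ/h
Outlet flows (mol/h): A 280.03, B 129.97, C 129.97
Sensible, products 25→180 °C: 15539 kJ/h
Q = ΔH = 13873 kJ/h = 3.8535 kW
Heat supplied = 3.8535 kJ/s

Q_in = 3.85 kJ/s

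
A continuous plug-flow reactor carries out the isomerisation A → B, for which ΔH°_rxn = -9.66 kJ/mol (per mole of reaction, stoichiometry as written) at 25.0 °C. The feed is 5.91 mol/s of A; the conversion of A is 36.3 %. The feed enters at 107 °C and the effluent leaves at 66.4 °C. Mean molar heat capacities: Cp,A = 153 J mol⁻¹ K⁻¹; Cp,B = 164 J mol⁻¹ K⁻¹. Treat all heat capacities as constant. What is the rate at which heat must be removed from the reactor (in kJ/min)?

Extent of reaction ξ = 0.363 × 5.91 = 2.1453 mol/s
Reaction term: ξ·ΔH°_rxn = 2.1453 × -9.66 = -20.724 kJ/s
Sensible, feed 107→25 °C: -74.147 kJ/s
Outlet flows (mol/s): A 3.7647, B 2.1453
Sensible, products 25→66.4 °C: 38.412 kJ/s
Q = ΔH = -56.459 kJ/s = -56.459 kW
Heat removed = 3387.5 kJ/min

Q_out = 3390 kJ/min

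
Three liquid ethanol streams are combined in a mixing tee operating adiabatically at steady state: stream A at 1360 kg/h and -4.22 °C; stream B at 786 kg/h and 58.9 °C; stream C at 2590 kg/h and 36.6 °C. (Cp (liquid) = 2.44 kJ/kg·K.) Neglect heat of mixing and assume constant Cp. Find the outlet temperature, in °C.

T_out = 28.6 °C

Adiabatic, steady state ⇒ Σ ṁᵢCp,ᵢ(T_out − Tᵢ) = 0
T_out = Σ ṁᵢCp,ᵢTᵢ / Σ ṁᵢCp,ᵢ
      = 330250 / 11556 = 28.579 °C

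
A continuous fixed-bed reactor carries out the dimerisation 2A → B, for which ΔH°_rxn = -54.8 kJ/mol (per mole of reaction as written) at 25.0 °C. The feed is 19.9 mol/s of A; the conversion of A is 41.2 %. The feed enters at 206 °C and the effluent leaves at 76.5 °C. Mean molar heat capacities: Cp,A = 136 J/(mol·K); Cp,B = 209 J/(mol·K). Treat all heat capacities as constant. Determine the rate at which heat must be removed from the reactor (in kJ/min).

Q_out = 35300 kJ/min

Extent of reaction ξ = 0.412 × 19.9 / 2 = 4.0994 mol/s
Reaction term: ξ·ΔH°_rxn = 4.0994 × -54.8 = -224.65 kJ/s
Sensible, feed 206→25 °C: -489.86 kJ/s
Outlet flows (mol/s): A 11.701, B 4.0994
Sensible, products 25→76.5 °C: 126.08 kJ/s
Q = ΔH = -588.43 kJ/s = -588.43 kW
Heat removed = 35306 kJ/min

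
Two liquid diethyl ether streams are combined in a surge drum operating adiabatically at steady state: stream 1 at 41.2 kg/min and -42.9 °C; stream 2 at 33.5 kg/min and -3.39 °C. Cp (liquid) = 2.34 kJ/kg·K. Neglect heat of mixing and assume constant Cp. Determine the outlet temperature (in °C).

Adiabatic, steady state ⇒ Σ ṁᵢCp,ᵢ(T_out − Tᵢ) = 0
T_out = Σ ṁᵢCp,ᵢTᵢ / Σ ṁᵢCp,ᵢ
      = -4401.6 / 174.8 = -25.181 °C

T_out = -25.2 °C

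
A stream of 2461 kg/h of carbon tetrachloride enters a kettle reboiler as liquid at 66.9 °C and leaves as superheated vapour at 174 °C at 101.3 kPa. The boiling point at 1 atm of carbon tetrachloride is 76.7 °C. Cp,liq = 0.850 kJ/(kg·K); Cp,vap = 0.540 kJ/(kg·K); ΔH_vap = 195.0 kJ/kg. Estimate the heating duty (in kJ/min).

liquid 66.9→76.7 °C: 8.33 kJ/kg
vaporisation at 76.7 °C: 195 kJ/kg
vapour 76.7→174 °C: 52.542 kJ/kg
Δh = 8.33 + 195 + 52.542 = 255.87 kJ/kg
Q = ṁ·Δh = 2461 kg/h × 255.87 kJ/kg = 629700 kJ/h
|Q| = 174.92 kW = 10495 kJ/min

Q = 10500 kJ/min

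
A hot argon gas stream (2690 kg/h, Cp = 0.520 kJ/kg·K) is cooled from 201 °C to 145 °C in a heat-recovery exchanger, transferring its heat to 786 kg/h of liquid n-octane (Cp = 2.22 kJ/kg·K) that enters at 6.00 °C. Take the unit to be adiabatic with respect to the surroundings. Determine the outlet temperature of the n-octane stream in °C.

T_c,out = 50.9 °C

Heat released by hot stream: Q = 2690 × 0.520 × (201 − 145) = 78333 kJ/h
Energy balance on cold side (adiabatic exchanger): Q = ṁ_c·Cp_c·(T_c,out − T_c,in)
T_c,out = 6.00 + 78333/(786 × 2.22) = 50.892 °C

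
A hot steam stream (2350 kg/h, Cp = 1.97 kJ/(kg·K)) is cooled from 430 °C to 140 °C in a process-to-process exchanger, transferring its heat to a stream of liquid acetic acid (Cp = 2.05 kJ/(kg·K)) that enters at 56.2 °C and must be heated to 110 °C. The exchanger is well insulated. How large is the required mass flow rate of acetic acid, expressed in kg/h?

Heat released by hot stream: Q = 2350 × 1.97 × (430 − 140) = 1.3426e+06 kJ/h
Energy balance on cold side (adiabatic exchanger): Q = ṁ_c·Cp_c·(T_c,out − T_c,in)
ṁ_c = 1.3426e+06 / [2.05 × (110 − 56.2)] = 12173 kg/h

ṁ_c = 12200 kg/h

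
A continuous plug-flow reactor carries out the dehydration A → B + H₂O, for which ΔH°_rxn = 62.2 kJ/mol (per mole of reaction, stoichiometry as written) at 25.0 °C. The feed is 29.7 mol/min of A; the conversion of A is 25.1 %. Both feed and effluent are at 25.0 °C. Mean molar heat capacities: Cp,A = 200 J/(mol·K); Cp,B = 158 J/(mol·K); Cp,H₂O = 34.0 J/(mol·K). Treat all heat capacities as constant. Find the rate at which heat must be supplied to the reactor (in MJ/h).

Extent of reaction ξ = 0.251 × 29.7 = 7.4547 mol/min
Reaction term: ξ·ΔH°_rxn = 7.4547 × 62.2 = 463.68 kJ/min
Q = ΔH = 463.68 kJ/min = 7.728 kW
Heat supplied = 27.821 MJ/h

Q_in = 27.8 MJ/h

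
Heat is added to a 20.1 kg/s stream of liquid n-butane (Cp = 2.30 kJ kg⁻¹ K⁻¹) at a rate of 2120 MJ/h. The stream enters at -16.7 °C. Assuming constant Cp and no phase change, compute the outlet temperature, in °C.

Q = 2120 MJ/h = 588.89 kJ/s
ΔT = Q/(ṁ·Cp) = 588.89/(20.1×2.30) = 12.738 K
T_out = -16.7 + 12.738 = -3.9618 °C

T_out = -3.96 °C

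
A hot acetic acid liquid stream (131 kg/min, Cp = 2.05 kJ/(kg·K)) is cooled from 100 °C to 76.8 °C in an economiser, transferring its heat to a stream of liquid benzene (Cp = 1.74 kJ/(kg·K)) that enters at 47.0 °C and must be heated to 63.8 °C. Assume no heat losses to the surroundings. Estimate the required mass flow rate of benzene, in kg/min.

ṁ_c = 213 kg/min

Heat released by hot stream: Q = 131 × 2.05 × (100 − 76.8) = 6230.4 kJ/min
Energy balance on cold side (adiabatic exchanger): Q = ṁ_c·Cp_c·(T_c,out − T_c,in)
ṁ_c = 6230.4 / [1.74 × (63.8 − 47.0)] = 213.13 kg/min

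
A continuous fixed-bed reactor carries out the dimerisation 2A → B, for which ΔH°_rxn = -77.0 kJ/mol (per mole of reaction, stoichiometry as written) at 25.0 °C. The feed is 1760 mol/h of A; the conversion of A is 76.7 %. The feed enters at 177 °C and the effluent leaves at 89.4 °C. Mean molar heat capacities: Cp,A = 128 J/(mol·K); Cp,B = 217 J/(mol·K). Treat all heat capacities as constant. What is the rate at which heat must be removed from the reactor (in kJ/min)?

Q_out = 1220 kJ/min

Extent of reaction ξ = 0.767 × 1760 / 2 = 674.96 mol/h
Reaction term: ξ·ΔH°_rxn = 674.96 × -77.0 = -51972 kJ/h
Sensible, feed 177→25 °C: -34243 kJ/h
Outlet flows (mol/h): A 410.08, B 674.96
Sensible, products 25→89.4 °C: 12813 kJ/h
Q = ΔH = -73402 kJ/h = -20.389 kW
Heat removed = 1223.4 kJ/min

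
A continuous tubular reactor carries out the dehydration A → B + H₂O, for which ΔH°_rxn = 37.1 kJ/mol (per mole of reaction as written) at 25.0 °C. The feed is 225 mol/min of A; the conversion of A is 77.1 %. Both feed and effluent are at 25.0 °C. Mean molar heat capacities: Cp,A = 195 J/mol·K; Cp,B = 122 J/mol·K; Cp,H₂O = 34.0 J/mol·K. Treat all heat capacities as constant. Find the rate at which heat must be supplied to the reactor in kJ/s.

Q_in = 107 kJ/s

Extent of reaction ξ = 0.771 × 225 = 173.47 mol/min
Reaction term: ξ·ΔH°_rxn = 173.47 × 37.1 = 6435.9 kJ/min
Q = ΔH = 6435.9 kJ/min = 107.27 kW
Heat supplied = 107.27 kJ/s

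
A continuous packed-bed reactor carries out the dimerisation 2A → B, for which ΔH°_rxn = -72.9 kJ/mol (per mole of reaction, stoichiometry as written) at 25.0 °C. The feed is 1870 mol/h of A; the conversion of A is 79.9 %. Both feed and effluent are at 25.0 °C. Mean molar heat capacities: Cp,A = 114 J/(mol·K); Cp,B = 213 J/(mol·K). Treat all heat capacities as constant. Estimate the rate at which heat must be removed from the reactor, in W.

Extent of reaction ξ = 0.799 × 1870 / 2 = 747.07 mol/h
Reaction term: ξ·ΔH°_rxn = 747.07 × -72.9 = -54461 kJ/h
Q = ΔH = -54461 kJ/h = -15.128 kW
Heat removed = 15128 W

Q_out = 15100 W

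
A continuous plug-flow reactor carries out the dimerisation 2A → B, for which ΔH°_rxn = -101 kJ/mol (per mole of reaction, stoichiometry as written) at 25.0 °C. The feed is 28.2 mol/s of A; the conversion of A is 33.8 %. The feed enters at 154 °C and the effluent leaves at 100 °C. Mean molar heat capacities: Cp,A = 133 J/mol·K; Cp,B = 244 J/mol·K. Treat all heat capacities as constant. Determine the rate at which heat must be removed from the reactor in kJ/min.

Extent of reaction ξ = 0.338 × 28.2 / 2 = 4.7658 mol/s
Reaction term: ξ·ΔH°_rxn = 4.7658 × -101 = -481.35 kJ/s
Sensible, feed 154→25 °C: -483.83 kJ/s
Outlet flows (mol/s): A 18.668, B 4.7658
Sensible, products 25→100 °C: 273.43 kJ/s
Q = ΔH = -691.74 kJ/s = -691.74 kW
Heat removed = 41505 kJ/min

Q_out = 41500 kJ/min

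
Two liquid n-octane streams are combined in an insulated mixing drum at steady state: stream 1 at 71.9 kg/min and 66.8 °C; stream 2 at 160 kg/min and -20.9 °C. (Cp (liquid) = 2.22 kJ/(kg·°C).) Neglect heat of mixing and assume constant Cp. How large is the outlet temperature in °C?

T_out = 6.29 °C

No heat crosses the boundary, so H_out = H_in.
Σ ṁᵢCp,ᵢTᵢ = 71.9×2.22×66.8 + 160×2.22×-20.9 = 3238.8
Σ ṁᵢCp,ᵢ = 71.9×2.22 + 160×2.22 = 514.82
T_out = 3238.8 / 514.82 = 6.2912 °C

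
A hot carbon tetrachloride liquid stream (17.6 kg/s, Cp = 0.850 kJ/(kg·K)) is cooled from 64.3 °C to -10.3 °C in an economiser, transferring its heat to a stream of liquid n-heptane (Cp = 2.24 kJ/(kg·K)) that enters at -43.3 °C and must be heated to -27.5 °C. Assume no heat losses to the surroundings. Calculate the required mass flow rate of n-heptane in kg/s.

Heat released by hot stream: Q = 17.6 × 0.850 × (64.3 − -10.3) = 1116 kJ/s
Energy balance on cold side (adiabatic exchanger): Q = ṁ_c·Cp_c·(T_c,out − T_c,in)
ṁ_c = 1116 / [2.24 × (-27.5 − -43.3)] = 31.533 kg/s

ṁ_c = 31.5 kg/s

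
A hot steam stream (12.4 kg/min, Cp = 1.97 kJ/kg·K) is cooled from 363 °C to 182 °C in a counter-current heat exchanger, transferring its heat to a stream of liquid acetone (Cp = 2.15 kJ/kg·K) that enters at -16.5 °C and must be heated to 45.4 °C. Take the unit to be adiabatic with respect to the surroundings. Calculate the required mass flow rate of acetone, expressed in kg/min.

Heat released by hot stream: Q = 12.4 × 1.97 × (363 − 182) = 4421.5 kJ/min
Energy balance on cold side (adiabatic exchanger): Q = ṁ_c·Cp_c·(T_c,out − T_c,in)
ṁ_c = 4421.5 / [2.15 × (45.4 − -16.5)] = 33.223 kg/min

ṁ_c = 33.2 kg/min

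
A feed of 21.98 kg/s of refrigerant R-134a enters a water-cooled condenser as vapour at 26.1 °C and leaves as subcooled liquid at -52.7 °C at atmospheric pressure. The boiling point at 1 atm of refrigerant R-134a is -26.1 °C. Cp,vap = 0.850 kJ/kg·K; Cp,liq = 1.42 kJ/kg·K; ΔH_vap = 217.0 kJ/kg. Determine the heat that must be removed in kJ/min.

vapour 26.1→-26.1 °C: -44.37 kJ/kg
condensation at -26.1 °C: -217 kJ/kg
liquid -26.1→-52.7 °C: -37.772 kJ/kg
Δh = -44.37 + -217 + -37.772 = -299.14 kJ/kg
Q = ṁ·Δh = 21.98 kg/s × -299.14 kJ/kg = -6575.1 kJ/s
|Q| = 6575.1 kW = 394510 kJ/min

Q_c = 395000 kJ/min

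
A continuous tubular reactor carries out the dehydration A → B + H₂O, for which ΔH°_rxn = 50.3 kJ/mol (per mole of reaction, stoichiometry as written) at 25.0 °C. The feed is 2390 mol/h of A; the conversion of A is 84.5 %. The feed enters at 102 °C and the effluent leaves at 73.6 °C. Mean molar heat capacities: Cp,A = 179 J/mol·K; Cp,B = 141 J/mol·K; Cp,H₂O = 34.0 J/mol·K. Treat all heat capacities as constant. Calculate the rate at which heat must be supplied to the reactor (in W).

Extent of reaction ξ = 0.845 × 2390 = 2019.5 mol/h
Reaction term: ξ·ΔH°_rxn = 2019.5 × 50.3 = 101580 kJ/h
Sensible, feed 102→25 °C: -32941 kJ/h
Outlet flows (mol/h): A 370.45, B 2019.5, H₂O 2019.5
Sensible, products 25→73.6 °C: 20399 kJ/h
Q = ΔH = 89041 kJ/h = 24.734 kW
Heat supplied = 24734 W

Q_in = 24700 W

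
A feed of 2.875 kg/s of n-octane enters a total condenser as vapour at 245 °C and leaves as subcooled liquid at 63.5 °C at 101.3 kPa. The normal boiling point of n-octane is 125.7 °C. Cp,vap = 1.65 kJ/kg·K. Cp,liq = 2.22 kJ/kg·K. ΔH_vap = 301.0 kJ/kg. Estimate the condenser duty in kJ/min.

vapour 245→125.7 °C: -196.84 kJ/kg
condensation at 125.7 °C: -301 kJ/kg
liquid 125.7→63.5 °C: -138.08 kJ/kg
Δh = -196.84 + -301 + -138.08 = -635.93 kJ/kg
Q = ṁ·Δh = 2.875 kg/s × -635.93 kJ/kg = -1828.3 kJ/s
|Q| = 1828.3 kW = 109700 kJ/min

Q_c = 110000 kJ/min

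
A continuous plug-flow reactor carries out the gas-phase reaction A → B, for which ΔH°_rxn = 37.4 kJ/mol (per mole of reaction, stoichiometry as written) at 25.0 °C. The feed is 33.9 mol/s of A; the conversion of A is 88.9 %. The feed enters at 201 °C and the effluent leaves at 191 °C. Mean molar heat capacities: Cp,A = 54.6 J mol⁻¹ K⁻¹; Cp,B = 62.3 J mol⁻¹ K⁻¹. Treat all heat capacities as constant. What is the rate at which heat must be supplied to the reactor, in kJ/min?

Q_in = 68800 kJ/min

Extent of reaction ξ = 0.889 × 33.9 = 30.137 mol/s
Reaction term: ξ·ΔH°_rxn = 30.137 × 37.4 = 1127.1 kJ/s
Sensible, feed 201→25 °C: -325.77 kJ/s
Outlet flows (mol/s): A 3.7629, B 30.137
Sensible, products 25→191 °C: 345.78 kJ/s
Q = ΔH = 1147.1 kJ/s = 1147.1 kW
Heat supplied = 68828 kJ/min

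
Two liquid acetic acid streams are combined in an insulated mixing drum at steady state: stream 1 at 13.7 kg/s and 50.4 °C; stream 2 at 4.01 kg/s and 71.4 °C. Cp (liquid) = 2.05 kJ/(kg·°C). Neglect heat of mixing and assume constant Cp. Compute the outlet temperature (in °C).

Energy balance with Q = 0: Σ ṁᵢCp,ᵢ(T_out − Tᵢ) = 0
T_out = Σ ṁᵢCp,ᵢTᵢ / Σ ṁᵢCp,ᵢ
      = 2002.4 / 36.305 = 55.155 °C

T_out = 55.2 °C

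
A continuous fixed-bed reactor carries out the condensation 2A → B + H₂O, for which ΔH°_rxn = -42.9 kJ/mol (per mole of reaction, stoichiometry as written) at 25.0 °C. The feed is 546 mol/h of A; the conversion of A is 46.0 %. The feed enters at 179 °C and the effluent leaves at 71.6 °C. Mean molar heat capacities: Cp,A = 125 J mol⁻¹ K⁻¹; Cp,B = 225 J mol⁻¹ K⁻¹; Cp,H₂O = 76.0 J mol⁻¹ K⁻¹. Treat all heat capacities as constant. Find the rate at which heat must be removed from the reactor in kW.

Extent of reaction ξ = 0.460 × 546 / 2 = 125.58 mol/h
Reaction term: ξ·ΔH°_rxn = 125.58 × -42.9 = -5387.4 kJ/h
Sensible, feed 179→25 °C: -10510 kJ/h
Outlet flows (mol/h): A 294.84, B 125.58, H₂O 125.58
Sensible, products 25→71.6 °C: 3478.9 kJ/h
Q = ΔH = -12419 kJ/h = -3.4497 kW
Heat removed = 3.4497 kW

Q_out = 3.45 kW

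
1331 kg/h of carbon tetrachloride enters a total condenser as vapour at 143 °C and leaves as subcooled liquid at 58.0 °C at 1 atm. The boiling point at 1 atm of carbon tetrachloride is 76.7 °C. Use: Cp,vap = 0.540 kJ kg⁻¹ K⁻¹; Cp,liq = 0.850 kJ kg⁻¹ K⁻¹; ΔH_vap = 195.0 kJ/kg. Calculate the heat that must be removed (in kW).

Q_c = 91.2 kW

vapour 143→76.7 °C: -35.802 kJ/kg
condensation at 76.7 °C: -195 kJ/kg
liquid 76.7→58.0 °C: -15.895 kJ/kg
Δh = -35.802 + -195 + -15.895 = -246.7 kJ/kg
Q = ṁ·Δh = 1331 kg/h × -246.7 kJ/kg = -328350 kJ/h
|Q| = 91.209 kW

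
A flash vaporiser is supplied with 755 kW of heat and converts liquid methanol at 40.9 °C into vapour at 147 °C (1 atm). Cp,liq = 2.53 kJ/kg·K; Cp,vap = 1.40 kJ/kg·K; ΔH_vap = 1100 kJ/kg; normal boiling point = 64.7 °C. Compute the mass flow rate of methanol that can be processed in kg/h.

ṁ = 2130 kg/h

Δh = 2.53×(64.7−40.9) + 1100 + 1.40×(147−64.7) = 1275.4 kJ/kg
Q = 755 kW = 755 kJ/s = 2.718e+06 kJ/h
ṁ = Q/Δh = 2.718e+06 / 1275.4 = 2131 kg/h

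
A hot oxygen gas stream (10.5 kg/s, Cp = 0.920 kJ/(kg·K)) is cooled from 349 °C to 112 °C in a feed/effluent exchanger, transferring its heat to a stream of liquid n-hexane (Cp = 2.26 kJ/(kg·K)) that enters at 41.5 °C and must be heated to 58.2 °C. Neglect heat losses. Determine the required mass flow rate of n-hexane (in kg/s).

ṁ_c = 60.7 kg/s

Heat released by hot stream: Q = 10.5 × 0.920 × (349 − 112) = 2289.4 kJ/s
Energy balance on cold side (adiabatic exchanger): Q = ṁ_c·Cp_c·(T_c,out − T_c,in)
ṁ_c = 2289.4 / [2.26 × (58.2 − 41.5)] = 60.66 kg/s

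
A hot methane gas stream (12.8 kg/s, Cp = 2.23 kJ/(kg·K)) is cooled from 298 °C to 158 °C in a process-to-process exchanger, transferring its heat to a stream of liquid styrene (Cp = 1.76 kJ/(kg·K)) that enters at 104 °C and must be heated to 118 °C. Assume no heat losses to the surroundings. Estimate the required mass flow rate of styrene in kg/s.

ṁ_c = 162 kg/s

Heat released by hot stream: Q = 12.8 × 2.23 × (298 − 158) = 3996.2 kJ/s
Energy balance on cold side (adiabatic exchanger): Q = ṁ_c·Cp_c·(T_c,out − T_c,in)
ṁ_c = 3996.2 / [1.76 × (118 − 104)] = 162.18 kg/s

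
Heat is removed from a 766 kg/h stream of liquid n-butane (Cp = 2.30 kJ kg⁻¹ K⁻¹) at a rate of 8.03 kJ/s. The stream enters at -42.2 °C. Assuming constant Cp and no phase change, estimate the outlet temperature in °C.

Q = 8.03 kJ/s = 28908 kJ/h
ΔT = Q/(ṁ·Cp) = 28908/(766×2.30) = 16.408 K
T_out = -42.2 − 16.408 = -58.608 °C

T_out = -58.6 °C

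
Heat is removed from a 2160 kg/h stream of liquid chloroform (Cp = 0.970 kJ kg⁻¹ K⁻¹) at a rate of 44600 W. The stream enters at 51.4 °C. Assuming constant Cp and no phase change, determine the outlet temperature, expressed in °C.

T_out = -25.2 °C

Q = 44600 W = 160560 kJ/h
ΔT = Q/(ṁ·Cp) = 160560/(2160×0.970) = 76.632 K
T_out = 51.4 − 76.632 = -25.232 °C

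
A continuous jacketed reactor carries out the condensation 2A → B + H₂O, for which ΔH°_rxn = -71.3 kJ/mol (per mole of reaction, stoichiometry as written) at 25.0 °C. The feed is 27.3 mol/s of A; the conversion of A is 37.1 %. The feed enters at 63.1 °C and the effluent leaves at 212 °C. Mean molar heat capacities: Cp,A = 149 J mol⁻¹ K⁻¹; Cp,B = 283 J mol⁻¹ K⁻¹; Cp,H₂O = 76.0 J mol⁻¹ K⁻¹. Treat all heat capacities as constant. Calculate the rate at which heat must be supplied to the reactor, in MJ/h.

Q_in = 1090 MJ/h

Extent of reaction ξ = 0.371 × 27.3 / 2 = 5.0641 mol/s
Reaction term: ξ·ΔH°_rxn = 5.0641 × -71.3 = -361.07 kJ/s
Sensible, feed 63.1→25 °C: -154.98 kJ/s
Outlet flows (mol/s): A 17.172, B 5.0641, H₂O 5.0641
Sensible, products 25→212 °C: 818.43 kJ/s
Q = ΔH = 302.37 kJ/s = 302.37 kW
Heat supplied = 1088.5 MJ/h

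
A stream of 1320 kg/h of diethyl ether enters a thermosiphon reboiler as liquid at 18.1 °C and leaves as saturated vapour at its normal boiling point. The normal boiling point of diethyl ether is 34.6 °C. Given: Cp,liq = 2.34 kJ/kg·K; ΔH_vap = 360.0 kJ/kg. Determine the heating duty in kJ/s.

liquid 18.1→34.6 °C: 38.61 kJ/kg
vaporisation at 34.6 °C: 360 kJ/kg
Δh = 38.61 + 360 = 398.61 kJ/kg
Q = ṁ·Δh = 1320 kg/h × 398.61 kJ/kg = 526170 kJ/h
|Q| = 146.16 kW

Q = 146 kJ/s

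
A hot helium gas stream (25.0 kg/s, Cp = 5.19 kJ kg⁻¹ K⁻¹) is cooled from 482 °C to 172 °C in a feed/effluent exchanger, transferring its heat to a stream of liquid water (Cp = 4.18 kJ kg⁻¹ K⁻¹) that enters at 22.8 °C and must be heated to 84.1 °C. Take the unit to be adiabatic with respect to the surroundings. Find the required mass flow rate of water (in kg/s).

Heat released by hot stream: Q = 25.0 × 5.19 × (482 − 172) = 40222 kJ/s
Energy balance on cold side (adiabatic exchanger): Q = ṁ_c·Cp_c·(T_c,out − T_c,in)
ṁ_c = 40222 / [4.18 × (84.1 − 22.8)] = 156.98 kg/s

ṁ_c = 157 kg/s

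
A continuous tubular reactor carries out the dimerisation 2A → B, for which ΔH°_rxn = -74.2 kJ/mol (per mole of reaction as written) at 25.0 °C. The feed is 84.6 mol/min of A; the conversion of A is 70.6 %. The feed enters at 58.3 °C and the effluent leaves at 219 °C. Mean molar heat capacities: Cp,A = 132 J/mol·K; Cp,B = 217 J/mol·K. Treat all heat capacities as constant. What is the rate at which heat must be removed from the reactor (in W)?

Q_out = 11600 W

Extent of reaction ξ = 0.706 × 84.6 / 2 = 29.864 mol/min
Reaction term: ξ·ΔH°_rxn = 29.864 × -74.2 = -2215.9 kJ/min
Sensible, feed 58.3→25 °C: -371.87 kJ/min
Outlet flows (mol/min): A 24.872, B 29.864
Sensible, products 25→219 °C: 1894.1 kJ/min
Q = ΔH = -693.62 kJ/min = -11.56 kW
Heat removed = 11560 W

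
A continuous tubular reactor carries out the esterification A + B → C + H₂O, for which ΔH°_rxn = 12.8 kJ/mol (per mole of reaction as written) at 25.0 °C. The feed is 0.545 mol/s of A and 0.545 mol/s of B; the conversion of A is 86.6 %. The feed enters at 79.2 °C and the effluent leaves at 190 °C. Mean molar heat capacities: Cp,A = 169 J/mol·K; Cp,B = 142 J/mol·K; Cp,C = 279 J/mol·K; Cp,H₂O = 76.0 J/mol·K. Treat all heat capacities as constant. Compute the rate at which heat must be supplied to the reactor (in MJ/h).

Q_in = 102 MJ/h

Extent of reaction ξ = 0.866 × 0.545 = 0.47197 mol/s
Reaction term: ξ·ΔH°_rxn = 0.47197 × 12.8 = 6.0412 kJ/s
Sensible, feed 79.2→25 °C: -9.1866 kJ/s
Outlet flows (mol/s): A 0.07303, B 0.07303, C 0.47197, H₂O 0.47197
Sensible, products 25→190 °C: 31.393 kJ/s
Q = ΔH = 28.248 kJ/s = 28.248 kW
Heat supplied = 101.69 MJ/h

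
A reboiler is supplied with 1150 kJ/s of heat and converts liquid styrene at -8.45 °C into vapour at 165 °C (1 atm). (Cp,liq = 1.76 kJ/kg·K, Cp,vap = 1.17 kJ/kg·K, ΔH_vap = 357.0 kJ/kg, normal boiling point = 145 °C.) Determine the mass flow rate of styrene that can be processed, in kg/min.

Δh = 1.76×(145−-8.45) + 357.0 + 1.17×(165−145) = 650.47 kJ/kg
Q = 1150 kJ/s = 1150 kJ/s = 69000 kJ/min
ṁ = Q/Δh = 69000 / 650.47 = 106.08 kg/min

ṁ = 106 kg/min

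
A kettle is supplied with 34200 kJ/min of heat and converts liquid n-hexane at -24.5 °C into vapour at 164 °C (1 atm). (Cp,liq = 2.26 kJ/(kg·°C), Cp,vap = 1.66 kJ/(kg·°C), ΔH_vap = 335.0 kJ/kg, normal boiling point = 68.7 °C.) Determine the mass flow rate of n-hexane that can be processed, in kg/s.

Δh = 2.26×(68.7−-24.5) + 335.0 + 1.66×(164−68.7) = 703.83 kJ/kg
Q = 34200 kJ/min = 570 kJ/s = 570 kJ/s
ṁ = Q/Δh = 570 / 703.83 = 0.80985 kg/s

ṁ = 0.810 kg/s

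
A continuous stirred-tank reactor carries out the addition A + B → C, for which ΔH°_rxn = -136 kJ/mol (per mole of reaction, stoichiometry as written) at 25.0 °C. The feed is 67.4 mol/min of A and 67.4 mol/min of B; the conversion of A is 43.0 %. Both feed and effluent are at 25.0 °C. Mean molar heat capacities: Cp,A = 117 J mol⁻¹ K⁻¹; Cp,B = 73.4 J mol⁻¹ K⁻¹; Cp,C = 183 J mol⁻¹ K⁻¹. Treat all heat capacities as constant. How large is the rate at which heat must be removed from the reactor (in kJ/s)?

Extent of reaction ξ = 0.430 × 67.4 = 28.982 mol/min
Reaction term: ξ·ΔH°_rxn = 28.982 × -136 = -3941.6 kJ/min
Q = ΔH = -3941.6 kJ/min = -65.693 kW
Heat removed = 65.693 kJ/s

Q_out = 65.7 kJ/s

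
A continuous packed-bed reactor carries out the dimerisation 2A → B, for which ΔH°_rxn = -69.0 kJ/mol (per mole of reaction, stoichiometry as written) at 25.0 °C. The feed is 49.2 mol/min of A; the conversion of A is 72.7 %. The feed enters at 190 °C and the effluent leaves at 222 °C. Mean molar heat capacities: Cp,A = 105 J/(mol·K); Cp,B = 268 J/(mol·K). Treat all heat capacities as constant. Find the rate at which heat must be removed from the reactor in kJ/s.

Q_out = 14.4 kJ/s

Extent of reaction ξ = 0.727 × 49.2 / 2 = 17.884 mol/min
Reaction term: ξ·ΔH°_rxn = 17.884 × -69.0 = -1234 kJ/min
Sensible, feed 190→25 °C: -852.39 kJ/min
Outlet flows (mol/min): A 13.432, B 17.884
Sensible, products 25→222 °C: 1222 kJ/min
Q = ΔH = -864.35 kJ/min = -14.406 kW
Heat removed = 14.406 kJ/s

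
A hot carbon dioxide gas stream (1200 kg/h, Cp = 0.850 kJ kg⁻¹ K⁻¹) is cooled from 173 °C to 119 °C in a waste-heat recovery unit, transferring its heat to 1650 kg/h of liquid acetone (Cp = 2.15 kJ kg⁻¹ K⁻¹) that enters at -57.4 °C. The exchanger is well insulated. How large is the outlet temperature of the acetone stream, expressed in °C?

Heat released by hot stream: Q = 1200 × 0.850 × (173 − 119) = 55080 kJ/h
Energy balance on cold side (adiabatic exchanger): Q = ṁ_c·Cp_c·(T_c,out − T_c,in)
T_c,out = -57.4 + 55080/(1650 × 2.15) = -41.874 °C

T_c,out = -41.9 °C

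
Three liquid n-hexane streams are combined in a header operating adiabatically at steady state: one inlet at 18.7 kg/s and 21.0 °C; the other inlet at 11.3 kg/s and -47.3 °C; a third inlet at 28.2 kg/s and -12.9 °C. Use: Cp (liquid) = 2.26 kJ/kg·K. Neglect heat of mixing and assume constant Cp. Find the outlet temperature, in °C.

Energy balance with Q = 0: Σ ṁᵢCp,ᵢ(T_out − Tᵢ) = 0
T_out = Σ ṁᵢCp,ᵢTᵢ / Σ ṁᵢCp,ᵢ
      = -1142.6 / 131.53 = -8.6868 °C

T_out = -8.69 °C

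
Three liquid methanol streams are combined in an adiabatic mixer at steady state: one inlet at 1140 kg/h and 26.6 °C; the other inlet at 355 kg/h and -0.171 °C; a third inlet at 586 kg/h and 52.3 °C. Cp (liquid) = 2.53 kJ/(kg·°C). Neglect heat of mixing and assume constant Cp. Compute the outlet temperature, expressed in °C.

Energy balance with Q = 0: Σ ṁᵢCp,ᵢ(T_out − Tᵢ) = 0
T_out = Σ ṁᵢCp,ᵢTᵢ / Σ ṁᵢCp,ᵢ
      = 154110 / 5264.9 = 29.27 °C

T_out = 29.3 °C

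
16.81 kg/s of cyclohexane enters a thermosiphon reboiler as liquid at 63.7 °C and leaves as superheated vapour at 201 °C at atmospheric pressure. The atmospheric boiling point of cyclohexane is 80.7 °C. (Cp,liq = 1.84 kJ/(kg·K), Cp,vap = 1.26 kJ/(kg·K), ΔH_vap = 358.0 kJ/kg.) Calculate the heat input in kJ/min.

Q = 546000 kJ/min

liquid 63.7→80.7 °C: 31.28 kJ/kg
vaporisation at 80.7 °C: 358 kJ/kg
vapour 80.7→201 °C: 151.58 kJ/kg
Δh = 31.28 + 358 + 151.58 = 540.86 kJ/kg
Q = ṁ·Δh = 16.81 kg/s × 540.86 kJ/kg = 9091.8 kJ/s
|Q| = 9091.8 kW = 545510 kJ/min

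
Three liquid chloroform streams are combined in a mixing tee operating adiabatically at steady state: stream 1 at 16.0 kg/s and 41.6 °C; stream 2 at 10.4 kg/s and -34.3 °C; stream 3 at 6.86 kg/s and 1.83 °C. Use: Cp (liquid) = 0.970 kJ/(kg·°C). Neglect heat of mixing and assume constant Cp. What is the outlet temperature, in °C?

Adiabatic, steady state ⇒ Σ ṁᵢCp,ᵢ(T_out − Tᵢ) = 0
Σ ṁᵢCp,ᵢTᵢ = 16.0×0.970×41.6 + 10.4×0.970×-34.3 + 6.86×0.970×1.83 = 311.79
Σ ṁᵢCp,ᵢ = 16.0×0.970 + 10.4×0.970 + 6.86×0.970 = 32.262
T_out = 311.79 / 32.262 = 9.6643 °C

T_out = 9.66 °C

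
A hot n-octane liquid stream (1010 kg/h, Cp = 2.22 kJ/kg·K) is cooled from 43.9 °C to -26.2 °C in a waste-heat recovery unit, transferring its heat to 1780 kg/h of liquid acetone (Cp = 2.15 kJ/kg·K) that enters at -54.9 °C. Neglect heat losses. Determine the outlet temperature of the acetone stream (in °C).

T_c,out = -13.8 °C

Heat released by hot stream: Q = 1010 × 2.22 × (43.9 − -26.2) = 157180 kJ/h
Energy balance on cold side (adiabatic exchanger): Q = ṁ_c·Cp_c·(T_c,out − T_c,in)
T_c,out = -54.9 + 157180/(1780 × 2.15) = -13.829 °C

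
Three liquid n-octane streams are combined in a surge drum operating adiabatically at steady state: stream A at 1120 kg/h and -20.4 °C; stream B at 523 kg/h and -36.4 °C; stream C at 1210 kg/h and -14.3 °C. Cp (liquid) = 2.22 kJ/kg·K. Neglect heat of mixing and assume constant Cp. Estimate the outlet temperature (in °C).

T_out = -20.7 °C

Energy balance with Q = 0: Σ ṁᵢCp,ᵢ(T_out − Tᵢ) = 0
T_out = Σ ṁᵢCp,ᵢTᵢ / Σ ṁᵢCp,ᵢ
      = -131400 / 6333.7 = -20.746 °C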